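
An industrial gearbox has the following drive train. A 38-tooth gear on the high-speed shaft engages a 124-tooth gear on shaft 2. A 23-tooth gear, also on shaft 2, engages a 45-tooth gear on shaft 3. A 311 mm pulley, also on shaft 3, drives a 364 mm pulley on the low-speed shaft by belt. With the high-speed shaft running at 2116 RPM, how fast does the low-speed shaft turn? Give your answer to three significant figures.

the high-speed shaft → shaft 2 (gear mesh, 124/38): 2116 ÷ 3.2632 = 648.45 RPM
shaft 2 → shaft 3 (gear mesh, 45/23): 648.45 ÷ 1.9565 = 331.43 RPM
shaft 3 → the low-speed shaft (belt, 364/311): 331.43 ÷ 1.1704 = 283.17 RPM

283 RPM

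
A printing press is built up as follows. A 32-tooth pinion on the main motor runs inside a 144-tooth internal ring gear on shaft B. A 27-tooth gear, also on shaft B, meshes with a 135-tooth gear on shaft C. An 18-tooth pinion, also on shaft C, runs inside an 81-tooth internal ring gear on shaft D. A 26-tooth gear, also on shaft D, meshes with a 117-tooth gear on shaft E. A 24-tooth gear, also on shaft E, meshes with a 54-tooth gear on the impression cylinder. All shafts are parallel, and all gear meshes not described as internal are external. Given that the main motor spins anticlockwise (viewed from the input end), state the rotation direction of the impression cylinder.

clockwise

the main motor → shaft B: internal mesh, same direction → CCW.
shaft B → shaft C: external mesh, 1 reversal → CW.
shaft C → shaft D: internal mesh, same direction → CW.
shaft D → shaft E: external mesh, 1 reversal → CCW.
shaft E → the impression cylinder: external mesh, 1 reversal → CW.
3 reversals in total — an odd number — so the impression cylinder turns opposite to the main motor.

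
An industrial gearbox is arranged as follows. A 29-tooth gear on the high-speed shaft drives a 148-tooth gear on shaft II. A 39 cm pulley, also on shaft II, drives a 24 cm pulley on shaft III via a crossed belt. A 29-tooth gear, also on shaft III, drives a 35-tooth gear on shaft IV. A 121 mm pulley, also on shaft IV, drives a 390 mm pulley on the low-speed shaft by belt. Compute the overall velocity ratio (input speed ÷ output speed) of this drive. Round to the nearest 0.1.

12.2

Each stage contributes driven/driver: gear mesh 148/29 = 5.1034, belt 24/39 = 0.61538, gear mesh 35/29 = 1.2069, belt 390/121 = 3.2231.
Overall: 5.1034 × 0.61538 × 1.2069 × 3.2231 = 12.217.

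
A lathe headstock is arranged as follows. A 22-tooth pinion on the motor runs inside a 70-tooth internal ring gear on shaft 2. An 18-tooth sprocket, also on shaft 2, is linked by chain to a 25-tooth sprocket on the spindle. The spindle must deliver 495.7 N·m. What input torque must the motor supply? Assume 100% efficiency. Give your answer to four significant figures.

Overall ratio R = 3.1818 × 1.3889 = 4.4192.
Input torque = output torque / R = 495.7 / 4.4192 = 112.17 N·m.

112.2 N·m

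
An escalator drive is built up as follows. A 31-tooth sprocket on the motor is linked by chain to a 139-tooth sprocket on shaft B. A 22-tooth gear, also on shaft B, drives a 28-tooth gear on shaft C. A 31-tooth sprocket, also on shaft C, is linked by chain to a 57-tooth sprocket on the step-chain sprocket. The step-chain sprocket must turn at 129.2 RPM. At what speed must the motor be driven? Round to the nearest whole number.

1356 RPM

Overall ratio R = 4.4839 × 1.2727 × 1.8387 = 10.493.
Required input speed = output speed × R = 129.2 × 10.493 = 1355.7 RPM.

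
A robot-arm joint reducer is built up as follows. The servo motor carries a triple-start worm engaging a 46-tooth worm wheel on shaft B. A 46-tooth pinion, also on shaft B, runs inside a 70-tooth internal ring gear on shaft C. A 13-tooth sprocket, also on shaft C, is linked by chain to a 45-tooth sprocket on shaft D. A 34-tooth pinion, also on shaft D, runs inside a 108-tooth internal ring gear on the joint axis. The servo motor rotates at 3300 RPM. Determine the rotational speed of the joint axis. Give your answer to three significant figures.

Worm: ratio = 46/3 = 15.333, so shaft B turns at 3300 / 15.333 = 215.22 RPM.
Internal gear: ratio = 70/46 = 1.5217, so shaft C turns at 215.22 / 1.5217 = 141.43 RPM.
Chain: ratio = 45/13 = 3.4615, so shaft D turns at 141.43 / 3.4615 = 40.857 RPM.
Internal gear: ratio = 108/34 = 3.1765, so the joint axis turns at 40.857 / 3.1765 = 12.862 RPM.

12.9 RPM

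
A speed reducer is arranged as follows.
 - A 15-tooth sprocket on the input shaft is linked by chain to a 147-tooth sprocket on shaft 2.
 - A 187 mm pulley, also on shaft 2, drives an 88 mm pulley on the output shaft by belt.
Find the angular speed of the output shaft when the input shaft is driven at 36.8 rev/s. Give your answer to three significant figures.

7.98 rev/s

chain 147/15 = 9.8 → 36.8/9.8 = 3.7551 rev/s
belt 88/187 = 0.47059 → 3.7551/0.47059 = 7.9796 rev/s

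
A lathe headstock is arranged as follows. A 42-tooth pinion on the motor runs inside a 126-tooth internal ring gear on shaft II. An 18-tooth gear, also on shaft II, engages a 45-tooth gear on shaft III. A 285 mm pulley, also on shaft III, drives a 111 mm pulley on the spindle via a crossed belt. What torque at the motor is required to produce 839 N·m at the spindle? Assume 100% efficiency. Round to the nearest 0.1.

Overall ratio R = 3 × 2.5 × 0.38947 = 2.9211.
Input torque = output torque / R = 839 / 2.9211 = 287.23 N·m.

287.2 N·m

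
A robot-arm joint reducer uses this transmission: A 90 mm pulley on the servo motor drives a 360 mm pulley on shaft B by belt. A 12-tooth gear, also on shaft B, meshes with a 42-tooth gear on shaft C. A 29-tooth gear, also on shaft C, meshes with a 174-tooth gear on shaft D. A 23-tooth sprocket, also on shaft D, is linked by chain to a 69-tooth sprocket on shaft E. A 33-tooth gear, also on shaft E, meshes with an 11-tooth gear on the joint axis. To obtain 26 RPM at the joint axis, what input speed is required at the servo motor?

Overall ratio R = 4 × 3.5 × 6 × 3 × 0.33333 = 84.
Required input speed = output speed × R = 26 × 84 = 2184 RPM.

2184 RPM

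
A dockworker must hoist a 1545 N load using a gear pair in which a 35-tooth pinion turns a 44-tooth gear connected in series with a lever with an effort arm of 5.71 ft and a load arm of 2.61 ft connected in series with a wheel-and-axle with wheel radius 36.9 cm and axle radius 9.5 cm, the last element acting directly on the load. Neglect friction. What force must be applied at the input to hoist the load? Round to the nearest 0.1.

144.6 N

Gear pair MA = 44/35 = 1.2571.
Lever MA = effort arm / load arm = 5.71/2.61 = 2.1877.
Wheel-and-axle MA = R/r = 36.9/9.5 = 3.8842.
Combined ideal MA = 1.2571 × 2.1877 × 3.8842 = 10.683.
Effort = load / MA = 1545 / 10.683 = 144.63 N.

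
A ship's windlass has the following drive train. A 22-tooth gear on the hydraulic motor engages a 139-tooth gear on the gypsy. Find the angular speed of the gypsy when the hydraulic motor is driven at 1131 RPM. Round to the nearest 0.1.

the hydraulic motor → the gypsy (gear mesh, 139/22): 1131 ÷ 6.3182 = 179.01 RPM

179.0 RPM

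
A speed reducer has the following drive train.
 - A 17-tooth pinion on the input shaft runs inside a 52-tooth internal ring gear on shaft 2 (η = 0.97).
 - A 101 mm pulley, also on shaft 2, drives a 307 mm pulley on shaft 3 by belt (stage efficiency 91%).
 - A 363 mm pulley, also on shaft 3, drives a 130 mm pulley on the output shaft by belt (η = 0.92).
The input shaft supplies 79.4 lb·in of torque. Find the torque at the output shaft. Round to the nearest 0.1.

Internal gear: ratio = 52/17 = 3.0588; torque at shaft 2 = 79.4 × 3.0588 × 0.97 = 235.58 lb·in.
Belt: ratio = 307/101 = 3.0396; torque at shaft 3 = 235.58 × 3.0396 × 0.91 = 651.64 lb·in.
Belt: ratio = 130/363 = 0.35813; torque at the output shaft = 651.64 × 0.35813 × 0.92 = 214.7 lb·in.

214.7 lb·in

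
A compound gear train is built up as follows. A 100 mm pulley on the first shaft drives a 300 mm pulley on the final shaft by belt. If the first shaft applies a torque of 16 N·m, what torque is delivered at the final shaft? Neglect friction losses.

Belt: ratio = 300/100 = 3; torque at the final shaft = 16 × 3 = 48 N·m.

48 N·m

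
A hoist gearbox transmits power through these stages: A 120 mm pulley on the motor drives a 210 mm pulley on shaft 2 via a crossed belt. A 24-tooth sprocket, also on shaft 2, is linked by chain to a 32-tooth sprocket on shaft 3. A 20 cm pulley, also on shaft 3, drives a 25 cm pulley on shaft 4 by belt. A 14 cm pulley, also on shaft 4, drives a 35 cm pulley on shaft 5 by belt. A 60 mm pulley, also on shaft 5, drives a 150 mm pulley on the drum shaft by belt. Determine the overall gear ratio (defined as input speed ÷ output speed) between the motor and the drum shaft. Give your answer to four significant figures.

18.23

Each stage contributes driven/driver: belt 210/120 = 1.75, chain 32/24 = 1.3333, belt 25/20 = 1.25, belt 35/14 = 2.5, belt 150/60 = 2.5.
Overall: 1.75 × 1.3333 × 1.25 × 2.5 × 2.5 = 18.229.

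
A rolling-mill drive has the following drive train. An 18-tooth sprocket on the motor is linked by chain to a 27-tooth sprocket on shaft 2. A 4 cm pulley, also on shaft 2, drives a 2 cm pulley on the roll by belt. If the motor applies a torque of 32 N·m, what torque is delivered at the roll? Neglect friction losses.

24 N·m

chain 27/18 = 1.5 → τ = 32·1.5 = 48 N·m
belt 2/4 = 0.5 → τ = 48·0.5 = 24 N·m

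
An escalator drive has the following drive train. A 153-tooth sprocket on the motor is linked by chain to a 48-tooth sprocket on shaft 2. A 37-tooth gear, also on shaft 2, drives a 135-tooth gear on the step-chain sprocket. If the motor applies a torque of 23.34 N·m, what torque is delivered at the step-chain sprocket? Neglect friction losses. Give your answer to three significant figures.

After the chain (48/153): 23.34 × 0.31373 = 7.3224 N·m
After the gear mesh (135/37): 7.3224 × 3.6486 = 26.717 N·m

26.7 N·m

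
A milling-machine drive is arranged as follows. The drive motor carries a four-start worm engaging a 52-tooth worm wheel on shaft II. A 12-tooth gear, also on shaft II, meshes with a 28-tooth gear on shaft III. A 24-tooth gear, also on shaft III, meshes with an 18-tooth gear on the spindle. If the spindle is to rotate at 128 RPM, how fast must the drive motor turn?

2912 RPM

Overall ratio R = 13 × 2.3333 × 0.75 = 22.75.
Required input speed = output speed × R = 128 × 22.75 = 2912 RPM.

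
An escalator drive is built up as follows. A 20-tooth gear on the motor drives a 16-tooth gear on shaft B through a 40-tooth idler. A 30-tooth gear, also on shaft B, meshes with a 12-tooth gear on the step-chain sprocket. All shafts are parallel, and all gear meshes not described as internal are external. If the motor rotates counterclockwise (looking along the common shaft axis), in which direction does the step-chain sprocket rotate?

the motor → shaft B: driver → idler → driven is 2 external meshes, 2 reversals → CCW.
shaft B → the step-chain sprocket: external mesh, 1 reversal → CW.
3 reversals in total — an odd number — so the step-chain sprocket turns opposite to the motor.

clockwise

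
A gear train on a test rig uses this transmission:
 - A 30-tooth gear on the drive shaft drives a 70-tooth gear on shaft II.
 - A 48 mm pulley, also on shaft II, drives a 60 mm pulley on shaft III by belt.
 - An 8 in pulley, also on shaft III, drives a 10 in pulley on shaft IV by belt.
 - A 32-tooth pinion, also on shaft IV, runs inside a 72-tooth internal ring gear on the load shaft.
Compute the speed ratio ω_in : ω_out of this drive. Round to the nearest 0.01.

Each stage contributes driven/driver: gear mesh 70/30 = 2.3333, belt 60/48 = 1.25, belt 10/8 = 1.25, internal gear 72/32 = 2.25.
Overall: 2.3333 × 1.25 × 1.25 × 2.25 = 8.2031.

8.20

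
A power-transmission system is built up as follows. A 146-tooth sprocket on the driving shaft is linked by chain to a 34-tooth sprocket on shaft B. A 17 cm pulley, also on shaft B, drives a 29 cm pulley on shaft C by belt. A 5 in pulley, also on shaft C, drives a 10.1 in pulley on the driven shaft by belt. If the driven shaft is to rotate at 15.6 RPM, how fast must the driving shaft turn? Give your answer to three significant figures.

12.5 RPM

Overall ratio R = 0.23288 × 1.7059 × 2.02 = 0.80247.
Required input speed = output speed × R = 15.6 × 0.80247 = 12.518 RPM.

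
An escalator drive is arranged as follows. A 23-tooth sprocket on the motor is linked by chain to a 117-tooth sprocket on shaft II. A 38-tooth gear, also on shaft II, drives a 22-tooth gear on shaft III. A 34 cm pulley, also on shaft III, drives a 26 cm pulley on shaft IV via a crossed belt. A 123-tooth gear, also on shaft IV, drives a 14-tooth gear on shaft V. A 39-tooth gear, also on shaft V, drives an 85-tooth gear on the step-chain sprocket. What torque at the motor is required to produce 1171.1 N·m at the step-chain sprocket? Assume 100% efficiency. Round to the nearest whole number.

2096 N·m

Overall ratio R = 5.087 × 0.57895 × 0.76471 × 0.11382 × 2.1795 = 0.55869.
Input torque = output torque / R = 1171.1 / 0.55869 = 2096.2 N·m.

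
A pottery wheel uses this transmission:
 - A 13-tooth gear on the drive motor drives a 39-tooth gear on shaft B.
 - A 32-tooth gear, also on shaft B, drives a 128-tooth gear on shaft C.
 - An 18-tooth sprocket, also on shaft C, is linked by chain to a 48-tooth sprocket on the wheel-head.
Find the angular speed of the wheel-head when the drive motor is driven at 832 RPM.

the drive motor → shaft B (gear mesh, 39/13): 832 ÷ 3 = 277.33 RPM
shaft B → shaft C (gear mesh, 128/32): 277.33 ÷ 4 = 69.333 RPM
shaft C → the wheel-head (chain, 48/18): 69.333 ÷ 2.6667 = 26 RPM

26 RPM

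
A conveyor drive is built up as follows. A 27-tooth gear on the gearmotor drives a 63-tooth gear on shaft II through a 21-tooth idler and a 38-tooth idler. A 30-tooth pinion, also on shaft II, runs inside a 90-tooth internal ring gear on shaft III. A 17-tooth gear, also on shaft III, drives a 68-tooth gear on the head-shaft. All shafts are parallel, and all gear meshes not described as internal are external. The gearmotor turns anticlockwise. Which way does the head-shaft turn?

the gearmotor → shaft II: driver → idler → idler → driven is 3 external meshes, 3 reversals → CW.
shaft II → shaft III: internal mesh, same direction → CW.
shaft III → the head-shaft: external mesh, 1 reversal → CCW.
4 reversals in total — an even number — so the head-shaft turns the same way as the gearmotor.

anticlockwise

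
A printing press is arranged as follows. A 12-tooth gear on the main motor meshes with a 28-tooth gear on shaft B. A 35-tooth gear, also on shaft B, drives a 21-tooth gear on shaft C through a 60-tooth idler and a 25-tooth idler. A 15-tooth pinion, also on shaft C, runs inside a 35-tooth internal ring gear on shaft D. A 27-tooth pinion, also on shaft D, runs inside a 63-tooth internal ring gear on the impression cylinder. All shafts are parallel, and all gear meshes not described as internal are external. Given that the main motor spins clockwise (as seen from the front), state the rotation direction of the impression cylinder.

clockwise

the main motor → shaft B: external mesh, 1 reversal → CCW.
shaft B → shaft C: driver → idler → idler → driven is 3 external meshes, 3 reversals → CW.
shaft C → shaft D: internal mesh, same direction → CW.
shaft D → the impression cylinder: internal mesh, same direction → CW.
4 reversals in total — an even number — so the impression cylinder turns the same way as the main motor.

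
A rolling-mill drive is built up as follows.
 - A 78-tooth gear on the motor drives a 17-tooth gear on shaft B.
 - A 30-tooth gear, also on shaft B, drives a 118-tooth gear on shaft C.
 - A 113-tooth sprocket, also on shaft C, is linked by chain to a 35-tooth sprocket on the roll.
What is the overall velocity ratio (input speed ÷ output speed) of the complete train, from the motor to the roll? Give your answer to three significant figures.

Each stage contributes driven/driver: gear mesh 17/78 = 0.21795, gear mesh 118/30 = 3.9333, chain 35/113 = 0.30973.
Overall: 0.21795 × 3.9333 × 0.30973 = 0.26552.

0.266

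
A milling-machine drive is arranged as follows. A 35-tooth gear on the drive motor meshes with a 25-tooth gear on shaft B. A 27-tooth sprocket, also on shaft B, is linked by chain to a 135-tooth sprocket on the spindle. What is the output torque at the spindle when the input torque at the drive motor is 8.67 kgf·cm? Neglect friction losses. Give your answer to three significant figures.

After the gear mesh (25/35): 8.67 × 0.71429 = 6.1929 kgf·cm
After the chain (135/27): 6.1929 × 5 = 30.964 kgf·cm

31.0 kgf·cm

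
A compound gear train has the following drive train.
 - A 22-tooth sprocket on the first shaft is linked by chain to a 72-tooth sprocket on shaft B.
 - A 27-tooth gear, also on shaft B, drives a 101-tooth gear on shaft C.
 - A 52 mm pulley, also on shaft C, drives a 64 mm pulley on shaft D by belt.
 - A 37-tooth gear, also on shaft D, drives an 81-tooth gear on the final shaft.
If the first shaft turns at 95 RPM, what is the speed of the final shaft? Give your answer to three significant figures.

2.88 RPM

chain 72/22 = 3.2727 → 95/3.2727 = 29.028 RPM
gear mesh 101/27 = 3.7407 → 29.028/3.7407 = 7.7599 RPM
belt 64/52 = 1.2308 → 7.7599/1.2308 = 6.3049 RPM
gear mesh 81/37 = 2.1892 → 6.3049/2.1892 = 2.88 RPM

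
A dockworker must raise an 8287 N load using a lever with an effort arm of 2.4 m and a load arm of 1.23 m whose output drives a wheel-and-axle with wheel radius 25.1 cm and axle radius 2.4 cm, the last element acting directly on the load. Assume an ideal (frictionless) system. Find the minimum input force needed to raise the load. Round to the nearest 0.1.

Lever MA = effort arm / load arm = 2.4/1.23 = 1.9512.
Wheel-and-axle MA = R/r = 25.1/2.4 = 10.458.
Combined ideal MA = 1.9512 × 10.458 = 20.407.
Effort = load / MA = 8287 / 20.407 = 406.1 N.

406.1 N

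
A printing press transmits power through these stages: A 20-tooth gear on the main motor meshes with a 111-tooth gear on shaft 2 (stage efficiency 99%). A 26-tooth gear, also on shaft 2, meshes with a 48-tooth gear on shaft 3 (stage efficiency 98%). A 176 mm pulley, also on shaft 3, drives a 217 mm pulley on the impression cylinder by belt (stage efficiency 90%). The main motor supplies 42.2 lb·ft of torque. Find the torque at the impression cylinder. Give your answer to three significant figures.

gear mesh 111/20 = 5.55 → τ = 42.2·5.55·0.99 = 231.87 lb·ft
gear mesh 48/26 = 1.8462 → τ = 231.87·1.8462·0.98 = 419.5 lb·ft
belt 217/176 = 1.233 → τ = 419.5·1.233·0.90 = 465.5 lb·ft

466 lb·ft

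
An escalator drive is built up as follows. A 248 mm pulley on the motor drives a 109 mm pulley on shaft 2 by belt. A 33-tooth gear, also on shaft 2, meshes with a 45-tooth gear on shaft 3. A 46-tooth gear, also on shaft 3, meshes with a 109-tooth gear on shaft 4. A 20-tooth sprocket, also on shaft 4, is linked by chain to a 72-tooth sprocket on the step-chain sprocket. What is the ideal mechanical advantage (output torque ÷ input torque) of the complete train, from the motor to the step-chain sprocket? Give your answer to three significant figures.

5.11

Each stage contributes driven/driver: belt 109/248 = 0.43952, gear mesh 45/33 = 1.3636, gear mesh 109/46 = 2.3696, chain 72/20 = 3.6.
Overall: 0.43952 × 1.3636 × 2.3696 × 3.6 = 5.1126.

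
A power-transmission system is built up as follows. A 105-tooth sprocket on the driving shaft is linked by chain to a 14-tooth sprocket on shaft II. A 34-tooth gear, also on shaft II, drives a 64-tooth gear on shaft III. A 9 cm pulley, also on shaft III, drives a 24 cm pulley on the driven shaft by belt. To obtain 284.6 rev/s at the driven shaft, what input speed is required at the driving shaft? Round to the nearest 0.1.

Overall ratio R = 0.13333 × 1.8824 × 2.6667 = 0.66928.
Required input speed = output speed × R = 284.6 × 0.66928 = 190.48 rev/s.

190.5 rev/s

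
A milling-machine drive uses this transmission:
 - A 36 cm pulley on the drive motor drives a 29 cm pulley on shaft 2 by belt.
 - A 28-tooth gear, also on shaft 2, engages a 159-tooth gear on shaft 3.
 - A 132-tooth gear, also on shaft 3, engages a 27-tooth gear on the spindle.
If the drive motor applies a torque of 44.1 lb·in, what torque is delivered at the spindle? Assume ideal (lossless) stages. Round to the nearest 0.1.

Belt: ratio = 29/36 = 0.80556; torque at shaft 2 = 44.1 × 0.80556 = 35.525 lb·in.
Gear mesh: ratio = 159/28 = 5.6786; torque at shaft 3 = 35.525 × 5.6786 = 201.73 lb·in.
Gear mesh: ratio = 27/132 = 0.20455; torque at the spindle = 201.73 × 0.20455 = 41.263 lb·in.

41.3 lb·in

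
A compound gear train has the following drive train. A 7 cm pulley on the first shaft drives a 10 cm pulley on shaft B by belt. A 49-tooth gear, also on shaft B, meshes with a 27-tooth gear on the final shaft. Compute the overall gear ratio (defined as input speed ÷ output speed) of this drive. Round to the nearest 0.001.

0.787

Each stage contributes driven/driver: belt 10/7 = 1.4286, gear mesh 27/49 = 0.55102.
Overall: 1.4286 × 0.55102 = 0.78717.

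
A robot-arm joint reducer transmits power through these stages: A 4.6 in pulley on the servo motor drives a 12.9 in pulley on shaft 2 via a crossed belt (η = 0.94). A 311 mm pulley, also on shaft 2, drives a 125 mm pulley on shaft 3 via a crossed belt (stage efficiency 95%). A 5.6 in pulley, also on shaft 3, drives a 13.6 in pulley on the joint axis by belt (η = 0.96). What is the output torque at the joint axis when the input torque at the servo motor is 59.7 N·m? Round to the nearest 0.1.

After the belt (12.9/4.6): 59.7 × 2.8043 × 0.94 = 157.37 N·m
After the belt (125/311): 157.37 × 0.40193 × 0.95 = 60.091 N·m
After the belt (13.6/5.6): 60.091 × 2.4286 × 0.96 = 140.1 N·m

140.1 N·m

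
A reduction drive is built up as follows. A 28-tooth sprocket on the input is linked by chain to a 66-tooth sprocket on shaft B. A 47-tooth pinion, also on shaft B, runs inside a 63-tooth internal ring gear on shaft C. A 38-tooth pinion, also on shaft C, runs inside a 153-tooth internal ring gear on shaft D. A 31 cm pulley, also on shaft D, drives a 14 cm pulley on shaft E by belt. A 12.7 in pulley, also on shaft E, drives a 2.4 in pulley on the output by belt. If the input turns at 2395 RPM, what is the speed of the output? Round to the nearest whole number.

2206 RPM

the input → shaft B (chain, 66/28): 2395 ÷ 2.3571 = 1016.1 RPM
shaft B → shaft C (internal gear, 63/47): 1016.1 ÷ 1.3404 = 758.01 RPM
shaft C → shaft D (internal gear, 153/38): 758.01 ÷ 4.0263 = 188.26 RPM
shaft D → shaft E (belt, 14/31): 188.26 ÷ 0.45161 = 416.87 RPM
shaft E → the output (belt, 2.4/12.7): 416.87 ÷ 0.18898 = 2205.9 RPM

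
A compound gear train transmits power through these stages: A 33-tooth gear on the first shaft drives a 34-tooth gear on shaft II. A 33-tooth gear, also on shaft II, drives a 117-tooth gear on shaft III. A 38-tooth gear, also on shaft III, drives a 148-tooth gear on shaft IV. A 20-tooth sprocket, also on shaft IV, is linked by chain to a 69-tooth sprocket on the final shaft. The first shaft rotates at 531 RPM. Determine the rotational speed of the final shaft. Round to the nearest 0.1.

the first shaft → shaft II (gear mesh, 34/33): 531 ÷ 1.0303 = 515.38 RPM
shaft II → shaft III (gear mesh, 117/33): 515.38 ÷ 3.5455 = 145.36 RPM
shaft III → shaft IV (gear mesh, 148/38): 145.36 ÷ 3.8947 = 37.323 RPM
shaft IV → the final shaft (chain, 69/20): 37.323 ÷ 3.45 = 10.818 RPM

10.8 RPM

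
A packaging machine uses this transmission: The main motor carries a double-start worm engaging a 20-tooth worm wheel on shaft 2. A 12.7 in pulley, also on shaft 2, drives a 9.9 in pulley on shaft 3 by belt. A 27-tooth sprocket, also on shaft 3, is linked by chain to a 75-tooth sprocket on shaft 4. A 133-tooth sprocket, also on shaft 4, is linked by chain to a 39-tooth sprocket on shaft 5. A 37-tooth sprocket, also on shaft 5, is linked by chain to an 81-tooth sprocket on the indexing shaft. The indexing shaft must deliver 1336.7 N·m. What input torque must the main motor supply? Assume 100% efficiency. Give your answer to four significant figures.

Overall ratio R = 10 × 0.77953 × 2.7778 × 0.29323 × 2.1892 = 13.9.
Input torque = output torque / R = 1336.7 / 13.9 = 96.163 N·m.

96.16 N·m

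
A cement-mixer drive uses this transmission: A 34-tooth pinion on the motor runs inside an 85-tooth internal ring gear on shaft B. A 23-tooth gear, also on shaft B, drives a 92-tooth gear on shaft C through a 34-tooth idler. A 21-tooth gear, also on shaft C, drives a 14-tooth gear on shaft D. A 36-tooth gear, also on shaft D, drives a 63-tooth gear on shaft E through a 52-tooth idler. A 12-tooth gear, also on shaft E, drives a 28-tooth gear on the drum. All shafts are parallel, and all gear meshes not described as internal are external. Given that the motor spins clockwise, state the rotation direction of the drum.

the motor → shaft B: internal mesh, same direction → CW.
shaft B → shaft C: driver → idler → driven is 2 external meshes, 2 reversals → CW.
shaft C → shaft D: external mesh, 1 reversal → CCW.
shaft D → shaft E: driver → idler → driven is 2 external meshes, 2 reversals → CCW.
shaft E → the drum: external mesh, 1 reversal → CW.
6 reversals in total — an even number — so the drum turns the same way as the motor.

clockwise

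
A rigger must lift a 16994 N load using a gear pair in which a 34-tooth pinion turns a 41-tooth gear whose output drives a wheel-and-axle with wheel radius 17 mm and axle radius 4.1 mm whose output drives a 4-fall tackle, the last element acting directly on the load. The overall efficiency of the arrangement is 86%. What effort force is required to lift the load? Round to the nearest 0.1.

988.0 N

Gear pair MA = 41/34 = 1.2059.
Wheel-and-axle MA = R/r = 17/4.1 = 4.1463.
Block-and-tackle MA = number of supporting rope parts = 4.
Combined ideal MA = 1.2059 × 4.1463 × 4 = 20.
Actual MA = 20 × 0.86 = 17.2.
Effort = load / actual MA = 16994 / 17.2 = 988.02 N.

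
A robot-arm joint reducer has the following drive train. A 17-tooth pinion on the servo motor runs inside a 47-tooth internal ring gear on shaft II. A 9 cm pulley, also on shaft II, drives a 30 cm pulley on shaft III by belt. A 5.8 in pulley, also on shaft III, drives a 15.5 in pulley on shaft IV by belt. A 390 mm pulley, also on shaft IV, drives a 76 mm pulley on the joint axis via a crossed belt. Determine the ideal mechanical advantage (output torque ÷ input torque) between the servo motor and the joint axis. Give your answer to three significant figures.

4.80

Each stage contributes driven/driver: internal gear 47/17 = 2.7647, belt 30/9 = 3.3333, belt 15.5/5.8 = 2.6724, belt 76/390 = 0.19487.
Overall: 2.7647 × 3.3333 × 2.6724 × 0.19487 = 4.7993.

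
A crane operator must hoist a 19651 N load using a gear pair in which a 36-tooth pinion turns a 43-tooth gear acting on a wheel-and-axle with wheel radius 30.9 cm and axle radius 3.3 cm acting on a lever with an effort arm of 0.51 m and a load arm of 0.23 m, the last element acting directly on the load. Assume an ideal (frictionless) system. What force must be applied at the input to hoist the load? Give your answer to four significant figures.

792.4 N

Gear pair MA = 43/36 = 1.1944.
Wheel-and-axle MA = R/r = 30.9/3.3 = 9.3636.
Lever MA = effort arm / load arm = 0.51/0.23 = 2.2174.
Combined ideal MA = 1.1944 × 9.3636 × 2.2174 = 24.8.
Effort = load / MA = 19651 / 24.8 = 792.38 N.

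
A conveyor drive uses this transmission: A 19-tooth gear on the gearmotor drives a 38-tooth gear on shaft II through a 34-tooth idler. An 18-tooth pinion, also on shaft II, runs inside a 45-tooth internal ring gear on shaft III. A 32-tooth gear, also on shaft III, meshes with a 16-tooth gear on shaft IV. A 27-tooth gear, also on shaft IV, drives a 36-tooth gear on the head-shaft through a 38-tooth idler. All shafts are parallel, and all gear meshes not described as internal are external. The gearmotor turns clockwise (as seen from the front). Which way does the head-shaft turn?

the gearmotor → shaft II: driver → idler → driven is 2 external meshes, 2 reversals → CW.
shaft II → shaft III: internal mesh, same direction → CW.
shaft III → shaft IV: external mesh, 1 reversal → CCW.
shaft IV → the head-shaft: driver → idler → driven is 2 external meshes, 2 reversals → CCW.
5 reversals in total — an odd number — so the head-shaft turns opposite to the gearmotor.

anticlockwise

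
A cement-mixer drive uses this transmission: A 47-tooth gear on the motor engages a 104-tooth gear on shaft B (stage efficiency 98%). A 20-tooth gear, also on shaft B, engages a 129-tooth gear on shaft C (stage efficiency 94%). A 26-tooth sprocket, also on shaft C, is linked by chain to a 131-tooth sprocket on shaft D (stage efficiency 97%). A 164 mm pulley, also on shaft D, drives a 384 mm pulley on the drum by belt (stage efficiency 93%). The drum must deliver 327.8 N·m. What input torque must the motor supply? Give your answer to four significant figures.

2.343 N·m

Overall ratio R = 2.2128 × 6.45 × 5.0385 × 2.3415 = 168.38; overall efficiency η = 0.98 × 0.94 × 0.97 × 0.93 = 0.8310.
Input torque = output torque / (R × η) = 327.8 / (168.38 × 0.8310) = 2.3427 N·m.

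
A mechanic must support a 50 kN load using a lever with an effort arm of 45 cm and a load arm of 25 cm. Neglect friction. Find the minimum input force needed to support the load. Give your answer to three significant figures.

27.8 kN

Lever MA = effort arm / load arm = 45/25 = 1.8.
Effort = load / MA = 50 / 1.8 = 27.778 kN.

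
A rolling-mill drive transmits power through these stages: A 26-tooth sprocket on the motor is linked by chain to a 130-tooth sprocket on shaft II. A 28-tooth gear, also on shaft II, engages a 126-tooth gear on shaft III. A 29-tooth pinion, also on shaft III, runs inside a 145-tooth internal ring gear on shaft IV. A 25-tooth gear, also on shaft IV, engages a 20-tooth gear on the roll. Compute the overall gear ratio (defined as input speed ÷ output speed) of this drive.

Each stage contributes driven/driver: chain 130/26 = 5, gear mesh 126/28 = 4.5, internal gear 145/29 = 5, gear mesh 20/25 = 0.8.
Overall: 5 × 4.5 × 5 × 0.8 = 90.

90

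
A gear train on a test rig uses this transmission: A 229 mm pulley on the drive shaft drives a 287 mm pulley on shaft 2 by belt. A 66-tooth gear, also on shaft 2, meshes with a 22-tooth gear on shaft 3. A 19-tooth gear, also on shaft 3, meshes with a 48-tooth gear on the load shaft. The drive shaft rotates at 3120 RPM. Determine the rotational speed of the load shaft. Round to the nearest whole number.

belt 287/229 = 1.2533 → 3120/1.2533 = 2489.5 RPM
gear mesh 22/66 = 0.33333 → 2489.5/0.33333 = 7468.4 RPM
gear mesh 48/19 = 2.5263 → 7468.4/2.5263 = 2956.3 RPM

2956 RPM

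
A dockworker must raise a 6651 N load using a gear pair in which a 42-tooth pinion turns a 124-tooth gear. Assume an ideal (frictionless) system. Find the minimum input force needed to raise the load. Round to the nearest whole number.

Gear pair MA = 124/42 = 2.9524.
Effort = load / MA = 6651 / 2.9524 = 2252.8 N.

2253 N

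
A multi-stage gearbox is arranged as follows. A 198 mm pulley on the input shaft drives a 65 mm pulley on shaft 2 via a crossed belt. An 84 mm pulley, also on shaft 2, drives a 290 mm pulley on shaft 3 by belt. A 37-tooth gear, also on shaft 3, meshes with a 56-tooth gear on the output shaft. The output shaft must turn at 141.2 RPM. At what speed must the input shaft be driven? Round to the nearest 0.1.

242.2 RPM

Overall ratio R = 0.32828 × 3.4524 × 1.5135 = 1.7154.
Required input speed = output speed × R = 141.2 × 1.7154 = 242.21 RPM.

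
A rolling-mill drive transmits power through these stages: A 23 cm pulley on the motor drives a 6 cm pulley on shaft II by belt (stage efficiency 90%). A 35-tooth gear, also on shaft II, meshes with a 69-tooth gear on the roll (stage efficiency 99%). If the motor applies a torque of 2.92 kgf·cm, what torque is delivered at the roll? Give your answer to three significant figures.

1.34 kgf·cm

After the belt (6/23): 2.92 × 0.26087 × 0.90 = 0.68557 kgf·cm
After the gear mesh (69/35): 0.68557 × 1.9714 × 0.99 = 1.338 kgf·cm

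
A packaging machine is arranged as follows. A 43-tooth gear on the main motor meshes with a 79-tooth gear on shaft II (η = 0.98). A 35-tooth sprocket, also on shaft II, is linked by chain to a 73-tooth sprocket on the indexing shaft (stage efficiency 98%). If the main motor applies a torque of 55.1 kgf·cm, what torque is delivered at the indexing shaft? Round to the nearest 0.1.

202.8 kgf·cm

After the gear mesh (79/43): 55.1 × 1.8372 × 0.98 = 99.206 kgf·cm
After the chain (73/35): 99.206 × 2.0857 × 0.98 = 202.78 kgf·cm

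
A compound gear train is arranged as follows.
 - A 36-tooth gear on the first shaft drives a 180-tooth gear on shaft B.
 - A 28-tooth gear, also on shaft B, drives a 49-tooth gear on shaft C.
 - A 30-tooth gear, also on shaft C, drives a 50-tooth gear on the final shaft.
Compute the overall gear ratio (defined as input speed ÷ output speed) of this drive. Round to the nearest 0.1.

14.6

Each stage contributes driven/driver: gear mesh 180/36 = 5, gear mesh 49/28 = 1.75, gear mesh 50/30 = 1.6667.
Overall: 5 × 1.75 × 1.6667 = 14.583.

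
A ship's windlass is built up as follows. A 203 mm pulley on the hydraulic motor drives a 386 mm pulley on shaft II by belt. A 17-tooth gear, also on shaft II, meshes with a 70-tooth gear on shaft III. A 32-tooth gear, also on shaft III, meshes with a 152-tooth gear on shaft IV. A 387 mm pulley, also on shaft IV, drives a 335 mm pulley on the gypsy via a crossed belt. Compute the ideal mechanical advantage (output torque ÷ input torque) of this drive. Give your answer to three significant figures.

32.2

Each stage contributes driven/driver: belt 386/203 = 1.9015, gear mesh 70/17 = 4.1176, gear mesh 152/32 = 4.75, belt 335/387 = 0.86563.
Overall: 1.9015 × 4.1176 × 4.75 × 0.86563 = 32.193.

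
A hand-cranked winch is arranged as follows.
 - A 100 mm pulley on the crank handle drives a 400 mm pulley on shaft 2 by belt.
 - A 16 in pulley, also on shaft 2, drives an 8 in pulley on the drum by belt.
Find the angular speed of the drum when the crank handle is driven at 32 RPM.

16 RPM

Belt: ratio = 400/100 = 4, so shaft 2 turns at 32 / 4 = 8 RPM.
Belt: ratio = 8/16 = 0.5, so the drum turns at 8 / 0.5 = 16 RPM.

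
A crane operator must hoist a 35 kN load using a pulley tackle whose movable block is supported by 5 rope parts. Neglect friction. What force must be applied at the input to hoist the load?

Block-and-tackle MA = number of supporting rope parts = 5.
Effort = load / MA = 35 / 5 = 7 kN.

7 kN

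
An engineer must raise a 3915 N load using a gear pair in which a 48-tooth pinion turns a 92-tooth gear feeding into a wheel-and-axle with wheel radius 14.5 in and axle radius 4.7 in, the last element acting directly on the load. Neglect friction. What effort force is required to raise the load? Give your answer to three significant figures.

Gear pair MA = 92/48 = 1.9167.
Wheel-and-axle MA = R/r = 14.5/4.7 = 3.0851.
Combined ideal MA = 1.9167 × 3.0851 = 5.9131.
Effort = load / MA = 3915 / 5.9131 = 662.09 N.

662 N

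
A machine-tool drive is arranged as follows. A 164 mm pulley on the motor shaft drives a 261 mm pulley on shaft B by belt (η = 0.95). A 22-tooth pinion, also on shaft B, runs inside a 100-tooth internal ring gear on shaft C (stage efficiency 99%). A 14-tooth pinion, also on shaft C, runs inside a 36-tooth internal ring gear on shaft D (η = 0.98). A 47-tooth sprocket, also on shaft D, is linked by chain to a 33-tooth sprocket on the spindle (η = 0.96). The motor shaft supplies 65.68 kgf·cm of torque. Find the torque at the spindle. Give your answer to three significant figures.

759 kgf·cm

belt 261/164 = 1.5915 → τ = 65.68·1.5915·0.95 = 99.301 kgf·cm
internal gear 100/22 = 4.5455 → τ = 99.301·4.5455·0.99 = 446.85 kgf·cm
internal gear 36/14 = 2.5714 → τ = 446.85·2.5714·0.98 = 1126.1 kgf·cm
chain 33/47 = 0.70213 → τ = 1126.1·0.70213·0.96 = 759.02 kgf·cm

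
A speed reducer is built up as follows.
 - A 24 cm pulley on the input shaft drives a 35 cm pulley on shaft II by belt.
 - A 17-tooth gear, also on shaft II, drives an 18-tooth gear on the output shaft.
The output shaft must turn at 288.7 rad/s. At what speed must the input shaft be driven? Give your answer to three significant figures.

Overall ratio R = 1.4583 × 1.0588 = 1.5441.
Required input speed = output speed × R = 288.7 × 1.5441 = 445.79 rad/s.

446 rad/s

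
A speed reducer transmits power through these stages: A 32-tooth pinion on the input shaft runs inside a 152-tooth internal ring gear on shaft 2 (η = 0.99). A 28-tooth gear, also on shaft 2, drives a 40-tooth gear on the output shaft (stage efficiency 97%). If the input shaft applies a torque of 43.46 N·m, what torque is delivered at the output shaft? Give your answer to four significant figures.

internal gear 152/32 = 4.75 → τ = 43.46·4.75·0.99 = 204.37 N·m
gear mesh 40/28 = 1.4286 → τ = 204.37·1.4286·0.97 = 283.2 N·m

283.2 N·m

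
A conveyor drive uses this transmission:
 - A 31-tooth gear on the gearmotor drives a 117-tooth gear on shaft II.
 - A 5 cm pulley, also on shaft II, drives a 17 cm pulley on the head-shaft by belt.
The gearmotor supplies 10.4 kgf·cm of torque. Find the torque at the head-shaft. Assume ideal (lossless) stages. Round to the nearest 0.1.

gear mesh 117/31 = 3.7742 → τ = 10.4·3.7742 = 39.252 kgf·cm
belt 17/5 = 3.4 → τ = 39.252·3.4 = 133.46 kgf·cm

133.5 kgf·cm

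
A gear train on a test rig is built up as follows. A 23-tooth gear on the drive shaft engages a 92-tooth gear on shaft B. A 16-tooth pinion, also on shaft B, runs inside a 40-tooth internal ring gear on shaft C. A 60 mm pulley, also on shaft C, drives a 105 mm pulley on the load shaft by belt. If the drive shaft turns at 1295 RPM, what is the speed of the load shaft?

74 RPM

the drive shaft → shaft B (gear mesh, 92/23): 1295 ÷ 4 = 323.75 RPM
shaft B → shaft C (internal gear, 40/16): 323.75 ÷ 2.5 = 129.5 RPM
shaft C → the load shaft (belt, 105/60): 129.5 ÷ 1.75 = 74 RPM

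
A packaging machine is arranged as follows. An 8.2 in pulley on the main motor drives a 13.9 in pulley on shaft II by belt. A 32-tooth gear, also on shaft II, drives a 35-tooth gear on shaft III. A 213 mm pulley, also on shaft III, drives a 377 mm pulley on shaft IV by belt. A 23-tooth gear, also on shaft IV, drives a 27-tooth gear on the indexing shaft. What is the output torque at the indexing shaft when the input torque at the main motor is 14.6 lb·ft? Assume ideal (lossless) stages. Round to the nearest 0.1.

After the belt (13.9/8.2): 14.6 × 1.6951 = 24.749 lb·ft
After the gear mesh (35/32): 24.749 × 1.0938 = 27.069 lb·ft
After the belt (377/213): 27.069 × 1.77 = 47.911 lb·ft
After the gear mesh (27/23): 47.911 × 1.1739 = 56.243 lb·ft

56.2 lb·ft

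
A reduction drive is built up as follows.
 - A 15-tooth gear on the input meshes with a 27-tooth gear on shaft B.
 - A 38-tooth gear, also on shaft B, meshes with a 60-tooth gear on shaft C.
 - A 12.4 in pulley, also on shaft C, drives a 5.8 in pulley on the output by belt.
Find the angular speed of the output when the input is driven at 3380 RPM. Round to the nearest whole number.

Gear mesh: ratio = 27/15 = 1.8, so shaft B turns at 3380 / 1.8 = 1877.8 RPM.
Gear mesh: ratio = 60/38 = 1.5789, so shaft C turns at 1877.8 / 1.5789 = 1189.3 RPM.
Belt: ratio = 5.8/12.4 = 0.46774, so the output turns at 1189.3 / 0.46774 = 2542.6 RPM.

2543 RPM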